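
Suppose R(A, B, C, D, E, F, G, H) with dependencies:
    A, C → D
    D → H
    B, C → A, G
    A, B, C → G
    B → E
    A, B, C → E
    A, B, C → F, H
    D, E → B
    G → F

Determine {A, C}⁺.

{A, C, D, H}

Start with {A, C}.
A, C → D applies; add {D} → now {A, C, D}.
D → H applies; add {H} → now {A, C, D, H}.
No further FD applies.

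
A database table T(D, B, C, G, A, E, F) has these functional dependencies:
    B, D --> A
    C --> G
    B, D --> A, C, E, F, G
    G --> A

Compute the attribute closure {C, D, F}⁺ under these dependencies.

{A, C, D, F, G}

Start with {C, D, F}.
C --> G applies; add {G} → now {C, D, F, G}.
G --> A applies; add {A} → now {A, C, D, F, G}.
No further FD applies.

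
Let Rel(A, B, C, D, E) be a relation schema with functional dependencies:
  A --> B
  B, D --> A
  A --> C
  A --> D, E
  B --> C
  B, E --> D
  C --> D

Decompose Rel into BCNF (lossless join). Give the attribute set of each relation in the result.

{A, B, C, E}; {C, D}

Candidate keys of the original relation: {A}, {B}.
In {A, B, C, D, E}, {C} is not a superkey ({C}⁺ restricted to this set is {C, D}), so split on C --> D into {C, D} and {A, B, C, E}.
{C, D}: every determinant is a superkey — BCNF.
{A, B, C, E}: every determinant is a superkey — BCNF.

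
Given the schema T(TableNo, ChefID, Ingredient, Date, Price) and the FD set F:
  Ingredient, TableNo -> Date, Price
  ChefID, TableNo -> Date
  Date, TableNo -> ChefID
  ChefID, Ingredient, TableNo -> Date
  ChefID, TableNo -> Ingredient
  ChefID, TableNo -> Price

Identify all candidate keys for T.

No FD produces {TableNo}, so it must be in every candidate key.
{ChefID, TableNo} is a candidate key since {ChefID, TableNo}⁺ = {ChefID, Date, Ingredient, Price, TableNo} covers every attribute.
{Date, TableNo} is a candidate key since {Date, TableNo}⁺ = {ChefID, Date, Ingredient, Price, TableNo} covers every attribute.
{Ingredient, TableNo} is a candidate key since {Ingredient, TableNo}⁺ = {ChefID, Date, Ingredient, Price, TableNo} covers every attribute.
Any other superkey properly contains one of these, so there are no further candidate keys.

{ChefID, TableNo}, {Date, TableNo}, {Ingredient, TableNo}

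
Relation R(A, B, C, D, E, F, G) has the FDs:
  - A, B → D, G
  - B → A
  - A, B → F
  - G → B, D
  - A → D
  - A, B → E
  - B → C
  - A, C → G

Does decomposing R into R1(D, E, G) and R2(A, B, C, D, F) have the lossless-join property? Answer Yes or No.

No

R1 ∩ R2 = {D}; its closure under F is {D}.
R1 ⊄ {D} and R2 ⊄ {D}, so the split is lossy.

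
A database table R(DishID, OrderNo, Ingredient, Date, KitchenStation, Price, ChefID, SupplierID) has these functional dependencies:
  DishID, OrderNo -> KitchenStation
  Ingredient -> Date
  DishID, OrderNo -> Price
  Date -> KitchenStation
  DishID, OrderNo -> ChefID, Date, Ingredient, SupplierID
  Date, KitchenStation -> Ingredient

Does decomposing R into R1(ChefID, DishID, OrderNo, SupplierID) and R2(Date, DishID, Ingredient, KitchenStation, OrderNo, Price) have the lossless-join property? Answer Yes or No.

Common attributes: {DishID, OrderNo}; their closure is {ChefID, Date, DishID, Ingredient, KitchenStation, OrderNo, Price, SupplierID}.
Since R1 ⊆ {ChefID, Date, DishID, Ingredient, KitchenStation, OrderNo, Price, SupplierID}, the intersection is a superkey of R1; the decomposition is lossless.

Yes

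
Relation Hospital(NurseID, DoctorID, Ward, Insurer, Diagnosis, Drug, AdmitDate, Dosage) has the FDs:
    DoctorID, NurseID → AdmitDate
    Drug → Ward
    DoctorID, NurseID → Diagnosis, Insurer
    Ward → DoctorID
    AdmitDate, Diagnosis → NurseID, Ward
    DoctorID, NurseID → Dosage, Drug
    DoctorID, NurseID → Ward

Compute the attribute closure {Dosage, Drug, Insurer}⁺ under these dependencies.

{DoctorID, Dosage, Drug, Insurer, Ward}

Start with {Dosage, Drug, Insurer}.
Drug → Ward applies; add {Ward} → now {Dosage, Drug, Insurer, Ward}.
Ward → DoctorID applies; add {DoctorID} → now {DoctorID, Dosage, Drug, Insurer, Ward}.
No further FD applies.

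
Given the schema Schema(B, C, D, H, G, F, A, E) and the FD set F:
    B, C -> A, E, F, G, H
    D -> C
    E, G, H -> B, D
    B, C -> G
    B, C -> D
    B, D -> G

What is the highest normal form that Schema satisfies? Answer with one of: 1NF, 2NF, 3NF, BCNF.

3NF

Candidate keys: {B, C}, {B, D}, {E, G, H}. Prime attributes: {B, C, D, E, G, H}.
For D -> C we have {D}⁺ = {C, D}; {D} is not a superkey, so BCNF fails.
Since {C} ⊆ prime attributes and every other non-superkey FD also has a prime right side, the schema is in 3NF.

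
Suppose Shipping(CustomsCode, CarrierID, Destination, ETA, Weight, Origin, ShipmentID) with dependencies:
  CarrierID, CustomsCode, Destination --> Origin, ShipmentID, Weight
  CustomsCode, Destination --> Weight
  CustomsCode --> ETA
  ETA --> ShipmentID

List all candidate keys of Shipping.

Attributes never on any right-hand side: {CarrierID, CustomsCode, Destination} — every candidate key must contain all of them.
{CarrierID, CustomsCode, Destination}⁺ = {CarrierID, CustomsCode, Destination, ETA, Origin, ShipmentID, Weight}, which is every attribute, so {CarrierID, CustomsCode, Destination} is a candidate key.
No smaller or unrelated set reaches every attribute, so there are no other keys.

{CarrierID, CustomsCode, Destination}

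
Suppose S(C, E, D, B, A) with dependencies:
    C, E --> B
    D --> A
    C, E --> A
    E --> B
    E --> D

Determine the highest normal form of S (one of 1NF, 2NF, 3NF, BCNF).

1NF

Candidate key: {C, E}. Prime attributes: {C, E}.
D --> A: {D}⁺ = {A, D}, which is not all of the attributes, so the left side is not a superkey — BCNF is violated.
Because {A} is non-prime and the left side of D --> A is not a superkey, the relation is not in 3NF.
{E} is a proper subset of the key {C, E}, and {E}⁺ contains the non-prime attributes {A, B, D} — a partial dependency, so 2NF is violated.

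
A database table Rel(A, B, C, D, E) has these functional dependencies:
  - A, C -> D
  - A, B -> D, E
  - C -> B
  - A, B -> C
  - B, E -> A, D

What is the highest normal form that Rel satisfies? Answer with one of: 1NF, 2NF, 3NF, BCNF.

Candidate keys: {A, B}, {A, C}, {B, E}, {C, E}. Prime attributes: {A, B, C, E}.
C -> B breaks BCNF: {C}⁺ = {B, C}, so {C} is not a superkey.
But every attribute on its right side ({B}) is prime, and the same holds for every other non-superkey FD, so 3NF still holds.

3NF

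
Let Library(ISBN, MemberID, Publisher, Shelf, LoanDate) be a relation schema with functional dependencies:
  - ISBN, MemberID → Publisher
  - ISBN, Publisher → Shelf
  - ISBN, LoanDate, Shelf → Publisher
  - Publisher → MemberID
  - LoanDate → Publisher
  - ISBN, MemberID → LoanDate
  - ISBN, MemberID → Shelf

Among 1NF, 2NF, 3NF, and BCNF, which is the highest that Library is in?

Candidate keys: {ISBN, LoanDate}, {ISBN, MemberID}, {ISBN, Publisher}. Prime attributes: {ISBN, LoanDate, MemberID, Publisher}.
Publisher → MemberID: {Publisher}⁺ = {MemberID, Publisher}, which is not all of the attributes, so the left side is not a superkey — BCNF is violated.
Since {MemberID} ⊆ prime attributes and every other non-superkey FD also has a prime right side, the schema is in 3NF.

3NF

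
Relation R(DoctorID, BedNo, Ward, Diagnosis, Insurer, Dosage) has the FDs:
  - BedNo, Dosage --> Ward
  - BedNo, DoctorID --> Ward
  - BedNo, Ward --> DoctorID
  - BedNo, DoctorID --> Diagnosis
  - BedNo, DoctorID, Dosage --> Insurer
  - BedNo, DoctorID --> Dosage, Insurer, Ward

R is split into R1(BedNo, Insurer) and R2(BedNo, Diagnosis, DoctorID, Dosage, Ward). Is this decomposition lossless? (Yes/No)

Common attributes: {BedNo}; their closure is {BedNo}.
Neither R1 nor R2 is contained in that closure, so the decomposition is lossy.

No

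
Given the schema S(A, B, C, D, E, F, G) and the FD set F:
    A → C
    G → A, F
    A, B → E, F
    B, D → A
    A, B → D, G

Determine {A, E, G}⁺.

Start with {A, E, G}.
A → C applies; add {C} → now {A, C, E, G}.
G → A, F applies; add {F} → now {A, C, E, F, G}.
No further FD applies.

{A, C, E, F, G}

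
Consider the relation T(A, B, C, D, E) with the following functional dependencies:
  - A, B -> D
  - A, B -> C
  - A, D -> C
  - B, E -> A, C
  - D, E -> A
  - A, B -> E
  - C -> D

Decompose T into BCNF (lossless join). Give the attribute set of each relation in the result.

Candidate keys of the original relation: {A, B}, {B, E}.
{A, B, C, D, E}: {A, D} determines {A, C, D} here but is not a superkey — split on A, D -> C, giving {A, C, D} and {A, B, D, E}.
{A, C, D}: {C} determines {C, D} here but is not a superkey — split on C -> D, giving {C, D} and {A, C}.
{C, D} has no BCNF violation.
{A, C} has no BCNF violation.
{A, B, D, E}: {D, E} determines {A, D, E} here but is not a superkey — split on D, E -> A, giving {A, D, E} and {B, D, E}.
{A, D, E} has no BCNF violation.
{B, D, E} has no BCNF violation.

{A, C}; {A, D, E}; {B, D, E}; {C, D}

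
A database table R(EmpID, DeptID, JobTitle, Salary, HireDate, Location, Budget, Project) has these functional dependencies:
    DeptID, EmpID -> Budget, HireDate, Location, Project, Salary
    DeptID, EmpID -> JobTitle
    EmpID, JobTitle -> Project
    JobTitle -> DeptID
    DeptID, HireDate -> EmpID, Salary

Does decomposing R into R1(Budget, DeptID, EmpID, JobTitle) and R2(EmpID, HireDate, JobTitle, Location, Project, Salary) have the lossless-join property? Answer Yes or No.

Yes

The shared attributes are {EmpID, JobTitle} and {EmpID, JobTitle}⁺ = {Budget, DeptID, EmpID, HireDate, JobTitle, Location, Project, Salary}.
This includes all of R1, so the common attributes are a superkey of R1 — the join is lossless.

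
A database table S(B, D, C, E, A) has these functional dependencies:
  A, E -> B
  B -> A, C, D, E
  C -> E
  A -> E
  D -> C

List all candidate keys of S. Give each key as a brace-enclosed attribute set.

{A}, {B}

Closure of {A} is {A, B, C, D, E}, the whole schema; {A} is a candidate key.
Closure of {B} is {A, B, C, D, E}, the whole schema; {B} is a candidate key.
These are minimal and exhaustive — every other superkey contains one of them.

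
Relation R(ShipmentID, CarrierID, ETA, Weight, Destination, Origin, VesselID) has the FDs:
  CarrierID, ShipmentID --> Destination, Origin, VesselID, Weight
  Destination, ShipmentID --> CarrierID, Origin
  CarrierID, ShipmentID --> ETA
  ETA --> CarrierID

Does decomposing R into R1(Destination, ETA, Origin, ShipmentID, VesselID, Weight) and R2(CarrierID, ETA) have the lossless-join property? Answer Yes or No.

Yes

R1 ∩ R2 = {ETA}; its closure under F is {CarrierID, ETA}.
This includes all of R2, so the common attributes are a superkey of R2 — the join is lossless.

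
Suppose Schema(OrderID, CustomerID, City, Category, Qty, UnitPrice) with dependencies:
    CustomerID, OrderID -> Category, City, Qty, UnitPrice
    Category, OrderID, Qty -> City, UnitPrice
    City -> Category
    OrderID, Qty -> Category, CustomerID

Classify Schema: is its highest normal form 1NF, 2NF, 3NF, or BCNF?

Candidate keys: {CustomerID, OrderID}, {OrderID, Qty}. Prime attributes: {CustomerID, OrderID, Qty}.
For City -> Category we have {City}⁺ = {Category, City}; {City} is not a superkey, so BCNF fails.
Because {Category} is non-prime and the left side of City -> Category is not a superkey, the relation is not in 3NF.
No proper subset of a key has a non-prime attribute in its closure, so there is no partial dependency; 2NF holds.

2NF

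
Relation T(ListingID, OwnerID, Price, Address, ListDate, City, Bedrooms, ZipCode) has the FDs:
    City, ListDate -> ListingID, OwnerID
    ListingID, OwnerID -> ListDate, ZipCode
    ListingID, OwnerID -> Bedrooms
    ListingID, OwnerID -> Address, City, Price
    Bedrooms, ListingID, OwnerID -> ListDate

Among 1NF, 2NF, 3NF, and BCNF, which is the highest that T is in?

BCNF

Candidate keys: {City, ListDate}, {ListingID, OwnerID}. Prime attributes: {City, ListDate, ListingID, OwnerID}.
Each dependency's left side is a superkey — BCNF holds.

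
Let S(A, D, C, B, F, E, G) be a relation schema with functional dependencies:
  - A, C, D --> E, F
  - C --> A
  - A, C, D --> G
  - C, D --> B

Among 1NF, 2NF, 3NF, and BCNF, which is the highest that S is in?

Candidate key: {C, D}. Prime attributes: {C, D}.
C --> A breaks BCNF: {C}⁺ = {A, C}, so {C} is not a superkey.
Because {A} is non-prime and the left side of C --> A is not a superkey, the relation is not in 3NF.
Since {C} ⊂ {C, D} and {C}⁺ ⊇ {A} with {A} non-prime, there is a partial dependency; 2NF fails.

1NF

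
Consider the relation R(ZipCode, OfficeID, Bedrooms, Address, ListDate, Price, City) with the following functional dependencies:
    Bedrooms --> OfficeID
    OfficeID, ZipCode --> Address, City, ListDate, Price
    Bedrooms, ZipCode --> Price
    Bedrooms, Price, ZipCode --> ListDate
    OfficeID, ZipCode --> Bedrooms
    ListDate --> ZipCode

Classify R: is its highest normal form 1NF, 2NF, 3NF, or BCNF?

Candidate keys: {Bedrooms, ListDate}, {Bedrooms, ZipCode}, {ListDate, OfficeID}, {OfficeID, ZipCode}. Prime attributes: {Bedrooms, ListDate, OfficeID, ZipCode}.
For Bedrooms --> OfficeID we have {Bedrooms}⁺ = {Bedrooms, OfficeID}; {Bedrooms} is not a superkey, so BCNF fails.
Its right-hand attributes {OfficeID} are all prime, as are those of every other non-superkey FD — the relation is in 3NF.

3NF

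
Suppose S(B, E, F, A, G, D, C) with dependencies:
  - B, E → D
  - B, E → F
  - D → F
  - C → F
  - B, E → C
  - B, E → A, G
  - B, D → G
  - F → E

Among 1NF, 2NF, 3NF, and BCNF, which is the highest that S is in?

Candidate keys: {B, C}, {B, D}, {B, E}, {B, F}. Prime attributes: {B, C, D, E, F}.
D → F breaks BCNF: {D}⁺ = {D, E, F}, so {D} is not a superkey.
Its right-hand attributes {F} are all prime, as are those of every other non-superkey FD — the relation is in 3NF.

3NF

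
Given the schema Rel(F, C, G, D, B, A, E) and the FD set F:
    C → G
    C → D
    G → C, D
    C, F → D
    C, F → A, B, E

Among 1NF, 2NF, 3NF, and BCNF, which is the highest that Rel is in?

Candidate keys: {C, F}, {F, G}. Prime attributes: {C, F, G}.
C → G: {C}⁺ = {C, D, G}, which is not all of the attributes, so the left side is not a superkey — BCNF is violated.
C → D determines the non-prime attribute {D} from a non-superkey — 3NF is violated.
Since {C} ⊂ {C, F} and {C}⁺ ⊇ {D} with {D} non-prime, there is a partial dependency; 2NF fails.

1NF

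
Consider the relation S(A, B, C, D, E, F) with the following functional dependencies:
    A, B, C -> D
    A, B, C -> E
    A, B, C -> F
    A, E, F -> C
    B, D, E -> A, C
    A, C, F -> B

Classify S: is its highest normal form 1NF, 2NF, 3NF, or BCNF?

Candidate keys: {A, B, C}, {A, C, F}, {A, E, F}, {B, D, E}. Prime attributes: {A, B, C, D, E, F}.
Every FD has a superkey on the left, so the relation is in BCNF.

BCNF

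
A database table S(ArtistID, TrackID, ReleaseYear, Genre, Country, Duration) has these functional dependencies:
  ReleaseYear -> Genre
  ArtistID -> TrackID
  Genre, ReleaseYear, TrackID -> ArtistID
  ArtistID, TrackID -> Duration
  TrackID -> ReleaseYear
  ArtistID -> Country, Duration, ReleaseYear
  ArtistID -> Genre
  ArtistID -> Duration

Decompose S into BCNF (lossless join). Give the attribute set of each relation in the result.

Candidate keys of the original relation: {ArtistID}, {TrackID}.
In {ArtistID, Country, Duration, Genre, ReleaseYear, TrackID}, {ReleaseYear} is not a superkey ({ReleaseYear}⁺ restricted to this set is {Genre, ReleaseYear}), so split on ReleaseYear -> Genre into {Genre, ReleaseYear} and {ArtistID, Country, Duration, ReleaseYear, TrackID}.
{Genre, ReleaseYear} has no BCNF violation.
{ArtistID, Country, Duration, ReleaseYear, TrackID} has no BCNF violation.

{ArtistID, Country, Duration, ReleaseYear, TrackID}; {Genre, ReleaseYear}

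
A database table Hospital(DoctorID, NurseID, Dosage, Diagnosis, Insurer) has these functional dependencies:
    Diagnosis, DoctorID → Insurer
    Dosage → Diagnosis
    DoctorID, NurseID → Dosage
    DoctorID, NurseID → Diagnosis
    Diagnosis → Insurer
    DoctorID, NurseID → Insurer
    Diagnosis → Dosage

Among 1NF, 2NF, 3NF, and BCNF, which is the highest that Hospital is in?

2NF

Candidate key: {DoctorID, NurseID}. Prime attributes: {DoctorID, NurseID}.
For Diagnosis, DoctorID → Insurer we have {Diagnosis, DoctorID}⁺ = {Diagnosis, DoctorID, Dosage, Insurer}; {Diagnosis, DoctorID} is not a superkey, so BCNF fails.
Because {Insurer} is non-prime and the left side of Diagnosis, DoctorID → Insurer is not a superkey, the relation is not in 3NF.
Checking every proper subset of each key, none determines a non-prime attribute — 2NF is satisfied.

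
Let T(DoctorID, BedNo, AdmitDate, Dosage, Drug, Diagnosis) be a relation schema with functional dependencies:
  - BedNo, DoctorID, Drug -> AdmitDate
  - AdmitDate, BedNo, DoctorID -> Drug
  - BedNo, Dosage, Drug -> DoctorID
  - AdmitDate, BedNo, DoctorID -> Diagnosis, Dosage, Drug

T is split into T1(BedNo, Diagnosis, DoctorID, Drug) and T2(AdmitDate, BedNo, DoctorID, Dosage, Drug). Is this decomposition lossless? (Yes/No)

Yes

Common attributes: {BedNo, DoctorID, Drug}; their closure is {AdmitDate, BedNo, Diagnosis, DoctorID, Dosage, Drug}.
Since T1 ⊆ {AdmitDate, BedNo, Diagnosis, DoctorID, Dosage, Drug}, the intersection is a superkey of T1; the decomposition is lossless.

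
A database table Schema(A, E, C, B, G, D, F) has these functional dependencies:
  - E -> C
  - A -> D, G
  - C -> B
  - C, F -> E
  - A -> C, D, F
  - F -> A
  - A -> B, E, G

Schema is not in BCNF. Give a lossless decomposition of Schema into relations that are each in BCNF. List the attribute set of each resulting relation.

Candidate keys of the original relation: {A}, {F}.
{A, B, C, D, E, F, G}: {E} determines {B, C, E} here but is not a superkey — split on E -> B, C, giving {B, C, E} and {A, D, E, F, G}.
{B, C, E}: {C} determines {B, C} here but is not a superkey — split on C -> B, giving {B, C} and {C, E}.
{B, C} has no BCNF violation.
{C, E} has no BCNF violation.
{A, D, E, F, G} has no BCNF violation.

{A, D, E, F, G}; {B, C}; {C, E}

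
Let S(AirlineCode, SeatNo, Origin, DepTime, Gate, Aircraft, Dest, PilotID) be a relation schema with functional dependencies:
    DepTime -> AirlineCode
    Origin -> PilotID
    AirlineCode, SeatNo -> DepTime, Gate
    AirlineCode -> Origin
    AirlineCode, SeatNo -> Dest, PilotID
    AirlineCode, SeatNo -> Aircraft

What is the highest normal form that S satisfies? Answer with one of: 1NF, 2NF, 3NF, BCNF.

Candidate keys: {AirlineCode, SeatNo}, {DepTime, SeatNo}. Prime attributes: {AirlineCode, DepTime, SeatNo}.
DepTime -> AirlineCode breaks BCNF: {DepTime}⁺ = {AirlineCode, DepTime, Origin, PilotID}, so {DepTime} is not a superkey.
Origin -> PilotID has non-prime {PilotID} on the right and a non-superkey on the left, so 3NF fails.
The proper key subset {AirlineCode} of {AirlineCode, SeatNo} determines non-prime {Origin, PilotID}, so the relation is not even in 2NF.

1NF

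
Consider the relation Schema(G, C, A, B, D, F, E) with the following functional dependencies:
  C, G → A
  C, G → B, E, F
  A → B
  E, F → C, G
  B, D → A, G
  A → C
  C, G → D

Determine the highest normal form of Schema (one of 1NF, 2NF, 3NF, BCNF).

3NF

Candidate keys: {A, D}, {A, G}, {B, D}, {C, G}, {E, F}. Prime attributes: {A, B, C, D, E, F, G}.
A → B breaks BCNF: {A}⁺ = {A, B, C}, so {A} is not a superkey.
Since {B} ⊆ prime attributes and every other non-superkey FD also has a prime right side, the schema is in 3NF.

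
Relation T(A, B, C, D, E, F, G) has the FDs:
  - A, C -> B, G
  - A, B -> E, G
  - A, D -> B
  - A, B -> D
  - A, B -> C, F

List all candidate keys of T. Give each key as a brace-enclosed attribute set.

No FD produces {A}, so it must be in every candidate key.
{A, B}⁺ = {A, B, C, D, E, F, G} — all of the relation — so {A, B} is a candidate key.
{A, C}⁺ = {A, B, C, D, E, F, G} — all of the relation — so {A, C} is a candidate key.
{A, D}⁺ = {A, B, C, D, E, F, G} — all of the relation — so {A, D} is a candidate key.
No proper subset of any of these is a key, and no other minimal superkey exists.

{A, B}, {A, C}, {A, D}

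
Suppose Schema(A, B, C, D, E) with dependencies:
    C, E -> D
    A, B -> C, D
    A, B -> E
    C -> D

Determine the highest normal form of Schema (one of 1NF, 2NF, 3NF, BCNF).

Candidate key: {A, B}. Prime attributes: {A, B}.
C, E -> D: {C, E}⁺ = {C, D, E}, which is not all of the attributes, so the left side is not a superkey — BCNF is violated.
Because {D} is non-prime and the left side of C, E -> D is not a superkey, the relation is not in 3NF.
Checking every proper subset of each key, none determines a non-prime attribute — 2NF is satisfied.

2NF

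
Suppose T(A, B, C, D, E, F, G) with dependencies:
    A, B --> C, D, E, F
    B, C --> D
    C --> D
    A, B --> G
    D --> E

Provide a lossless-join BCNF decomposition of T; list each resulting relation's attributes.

{A, B, C, F, G}; {C, D}; {D, E}

Candidate key of the original relation: {A, B}.
Within {A, B, C, D, E, F, G}: {B, C}⁺ ∩ {A, B, C, D, E, F, G} = {B, C, D, E}, not the whole set, so B, C --> D, E violates BCNF; decompose into {B, C, D, E} and {A, B, C, F, G}.
Within {B, C, D, E}: {C}⁺ ∩ {B, C, D, E} = {C, D, E}, not the whole set, so C --> D, E violates BCNF; decompose into {C, D, E} and {B, C}.
Within {C, D, E}: {D}⁺ ∩ {C, D, E} = {D, E}, not the whole set, so D --> E violates BCNF; decompose into {D, E} and {C, D}.
{D, E} is in BCNF.
{C, D} is in BCNF.
{B, C} is in BCNF.
{A, B, C, F, G} is in BCNF.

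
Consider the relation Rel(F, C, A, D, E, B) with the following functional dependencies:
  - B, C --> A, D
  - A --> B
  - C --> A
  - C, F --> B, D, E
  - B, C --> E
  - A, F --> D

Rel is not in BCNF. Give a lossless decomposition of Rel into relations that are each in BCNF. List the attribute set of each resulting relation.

Candidate key of the original relation: {C, F}.
{A, B, C, D, E, F}: {B, C} determines {A, B, C, D, E} here but is not a superkey — split on B, C --> A, D, E, giving {A, B, C, D, E} and {B, C, F}.
{A, B, C, D, E}: {A} determines {A, B} here but is not a superkey — split on A --> B, giving {A, B} and {A, C, D, E}.
{A, B} is in BCNF.
{A, C, D, E} is in BCNF.
{B, C, F}: {C} determines {B, C} here but is not a superkey — split on C --> B, giving {B, C} and {C, F}.
{B, C} is in BCNF.
{C, F} is in BCNF.

{A, B}; {A, C, D, E}; {B, C}; {C, F}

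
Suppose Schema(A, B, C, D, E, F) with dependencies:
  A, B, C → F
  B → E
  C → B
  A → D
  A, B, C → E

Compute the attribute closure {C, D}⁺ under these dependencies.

{B, C, D, E}

Start with {C, D}.
C → B applies; add {B} → now {B, C, D}.
B → E applies; add {E} → now {B, C, D, E}.
No further FD applies.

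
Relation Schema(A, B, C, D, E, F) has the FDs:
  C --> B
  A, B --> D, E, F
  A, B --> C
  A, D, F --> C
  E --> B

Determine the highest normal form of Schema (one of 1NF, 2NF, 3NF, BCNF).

3NF

Candidate keys: {A, B}, {A, C}, {A, D, F}, {A, E}. Prime attributes: {A, B, C, D, E, F}.
C --> B: {C}⁺ = {B, C}, which is not all of the attributes, so the left side is not a superkey — BCNF is violated.
But every attribute on its right side ({B}) is prime, and the same holds for every other non-superkey FD, so 3NF still holds.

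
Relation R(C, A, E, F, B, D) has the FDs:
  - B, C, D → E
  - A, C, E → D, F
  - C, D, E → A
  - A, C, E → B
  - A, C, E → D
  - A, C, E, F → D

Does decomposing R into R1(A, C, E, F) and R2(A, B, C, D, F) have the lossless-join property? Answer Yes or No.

No

R1 ∩ R2 = {A, C, F}; its closure under F is {A, C, F}.
R1 ⊄ {A, C, F} and R2 ⊄ {A, C, F}, so the split is lossy.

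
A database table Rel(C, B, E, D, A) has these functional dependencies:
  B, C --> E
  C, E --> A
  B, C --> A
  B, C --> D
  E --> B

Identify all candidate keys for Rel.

{C} never appears on the right of any FD, so every key must include it.
Closure of {B, C} is {A, B, C, D, E}, the whole schema; {B, C} is a candidate key.
Closure of {C, E} is {A, B, C, D, E}, the whole schema; {C, E} is a candidate key.
Any other superkey properly contains one of these, so there are no further candidate keys.

{B, C}, {C, E}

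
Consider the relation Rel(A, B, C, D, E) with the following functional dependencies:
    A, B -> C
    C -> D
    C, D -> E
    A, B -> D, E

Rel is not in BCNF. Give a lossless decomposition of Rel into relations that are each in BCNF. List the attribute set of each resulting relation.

Candidate key of the original relation: {A, B}.
{A, B, C, D, E}: {C} determines {C, D, E} here but is not a superkey — split on C -> D, E, giving {C, D, E} and {A, B, C}.
{C, D, E} has no BCNF violation.
{A, B, C} has no BCNF violation.

{A, B, C}; {C, D, E}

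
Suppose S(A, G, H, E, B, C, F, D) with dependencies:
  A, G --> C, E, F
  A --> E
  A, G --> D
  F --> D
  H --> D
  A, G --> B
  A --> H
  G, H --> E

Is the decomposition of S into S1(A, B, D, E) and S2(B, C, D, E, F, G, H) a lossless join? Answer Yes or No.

No

Common attributes: {B, D, E}; their closure is {B, D, E}.
Neither S1 nor S2 is contained in that closure, so the decomposition is lossy.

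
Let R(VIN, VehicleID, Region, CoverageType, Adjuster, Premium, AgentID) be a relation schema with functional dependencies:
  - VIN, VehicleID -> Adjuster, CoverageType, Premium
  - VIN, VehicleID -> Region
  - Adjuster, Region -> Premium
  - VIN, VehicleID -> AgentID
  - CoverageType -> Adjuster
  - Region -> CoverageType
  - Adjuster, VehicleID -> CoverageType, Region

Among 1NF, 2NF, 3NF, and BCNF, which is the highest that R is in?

Candidate key: {VIN, VehicleID}. Prime attributes: {VIN, VehicleID}.
For Adjuster, Region -> Premium we have {Adjuster, Region}⁺ = {Adjuster, CoverageType, Premium, Region}; {Adjuster, Region} is not a superkey, so BCNF fails.
Because {Premium} is non-prime and the left side of Adjuster, Region -> Premium is not a superkey, the relation is not in 3NF.
Checking every proper subset of each key, none determines a non-prime attribute — 2NF is satisfied.

2NF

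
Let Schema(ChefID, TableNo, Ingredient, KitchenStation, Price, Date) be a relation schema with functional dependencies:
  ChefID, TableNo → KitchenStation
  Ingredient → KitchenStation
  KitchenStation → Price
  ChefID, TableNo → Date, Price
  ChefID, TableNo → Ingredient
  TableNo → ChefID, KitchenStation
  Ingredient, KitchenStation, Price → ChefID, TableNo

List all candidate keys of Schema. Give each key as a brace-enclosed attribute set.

{Ingredient}, {TableNo}

{Ingredient}⁺ = {ChefID, Date, Ingredient, KitchenStation, Price, TableNo}, which is every attribute, so {Ingredient} is a candidate key.
{TableNo}⁺ = {ChefID, Date, Ingredient, KitchenStation, Price, TableNo}, which is every attribute, so {TableNo} is a candidate key.
Any other superkey properly contains one of these, so there are no further candidate keys.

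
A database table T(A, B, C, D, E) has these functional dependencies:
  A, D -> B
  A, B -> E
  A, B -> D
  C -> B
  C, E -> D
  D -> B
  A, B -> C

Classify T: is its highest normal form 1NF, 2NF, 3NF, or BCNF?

Candidate keys: {A, B}, {A, C}, {A, D}. Prime attributes: {A, B, C, D}.
C -> B breaks BCNF: {C}⁺ = {B, C}, so {C} is not a superkey.
Since {B} ⊆ prime attributes and every other non-superkey FD also has a prime right side, the schema is in 3NF.

3NF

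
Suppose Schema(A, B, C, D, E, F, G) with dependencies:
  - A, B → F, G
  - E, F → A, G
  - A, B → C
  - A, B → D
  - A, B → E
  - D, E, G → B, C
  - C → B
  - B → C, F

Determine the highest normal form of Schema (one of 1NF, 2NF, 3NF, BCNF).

3NF

Candidate keys: {A, B}, {A, C}, {B, E}, {C, E}, {D, E, F}, {D, E, G}. Prime attributes: {A, B, C, D, E, F, G}.
E, F → A, G: {E, F}⁺ = {A, E, F, G}, which is not all of the attributes, so the left side is not a superkey — BCNF is violated.
Its right-hand attributes {A, G} are all prime, as are those of every other non-superkey FD — the relation is in 3NF.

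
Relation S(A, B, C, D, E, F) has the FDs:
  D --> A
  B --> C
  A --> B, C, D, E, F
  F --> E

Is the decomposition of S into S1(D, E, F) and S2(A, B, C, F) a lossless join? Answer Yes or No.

No

The shared attributes are {F} and {F}⁺ = {E, F}.
S1 ⊄ {E, F} and S2 ⊄ {E, F}, so the split is lossy.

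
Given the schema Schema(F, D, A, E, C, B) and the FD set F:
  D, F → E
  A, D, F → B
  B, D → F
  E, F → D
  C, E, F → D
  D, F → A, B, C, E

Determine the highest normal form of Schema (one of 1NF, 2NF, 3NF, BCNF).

Candidate keys: {B, D}, {D, F}, {E, F}. Prime attributes: {B, D, E, F}.
Every FD has a superkey on the left, so the relation is in BCNF.

BCNF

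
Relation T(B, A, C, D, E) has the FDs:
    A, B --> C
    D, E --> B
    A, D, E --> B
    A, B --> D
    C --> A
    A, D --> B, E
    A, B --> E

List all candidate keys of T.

{A, B}⁺ = {A, B, C, D, E}, which is every attribute, so {A, B} is a candidate key.
{A, D}⁺ = {A, B, C, D, E}, which is every attribute, so {A, D} is a candidate key.
{B, C}⁺ = {A, B, C, D, E}, which is every attribute, so {B, C} is a candidate key.
{C, D}⁺ = {A, B, C, D, E}, which is every attribute, so {C, D} is a candidate key.
Any other superkey properly contains one of these, so there are no further candidate keys.

{A, B}, {A, D}, {B, C}, {C, D}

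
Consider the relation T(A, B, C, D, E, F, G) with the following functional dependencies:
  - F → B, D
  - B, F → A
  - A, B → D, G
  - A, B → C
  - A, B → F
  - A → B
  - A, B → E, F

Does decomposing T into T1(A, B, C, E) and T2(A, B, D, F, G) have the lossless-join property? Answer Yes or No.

Yes

The shared attributes are {A, B} and {A, B}⁺ = {A, B, C, D, E, F, G}.
Since T1 ⊆ {A, B, C, D, E, F, G}, the intersection is a superkey of T1; the decomposition is lossless.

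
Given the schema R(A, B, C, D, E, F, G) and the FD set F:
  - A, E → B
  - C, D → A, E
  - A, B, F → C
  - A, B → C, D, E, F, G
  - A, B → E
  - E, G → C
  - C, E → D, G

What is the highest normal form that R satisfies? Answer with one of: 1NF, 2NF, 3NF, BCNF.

Candidate keys: {A, B}, {A, E}, {C, D}, {C, E}, {E, G}. Prime attributes: {A, B, C, D, E, G}.
Each dependency's left side is a superkey — BCNF holds.

BCNF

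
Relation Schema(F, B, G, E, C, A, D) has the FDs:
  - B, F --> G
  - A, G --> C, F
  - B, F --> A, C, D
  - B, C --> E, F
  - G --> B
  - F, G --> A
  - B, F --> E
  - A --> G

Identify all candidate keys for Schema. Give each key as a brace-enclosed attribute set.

{A}, {B, C}, {B, F}, {C, G}, {F, G}

{A}⁺ = {A, B, C, D, E, F, G} — all of the relation — so {A} is a candidate key.
{B, C}⁺ = {A, B, C, D, E, F, G} — all of the relation — so {B, C} is a candidate key.
{B, F}⁺ = {A, B, C, D, E, F, G} — all of the relation — so {B, F} is a candidate key.
{C, G}⁺ = {A, B, C, D, E, F, G} — all of the relation — so {C, G} is a candidate key.
{F, G}⁺ = {A, B, C, D, E, F, G} — all of the relation — so {F, G} is a candidate key.
No proper subset of any of these is a key, and no other minimal superkey exists.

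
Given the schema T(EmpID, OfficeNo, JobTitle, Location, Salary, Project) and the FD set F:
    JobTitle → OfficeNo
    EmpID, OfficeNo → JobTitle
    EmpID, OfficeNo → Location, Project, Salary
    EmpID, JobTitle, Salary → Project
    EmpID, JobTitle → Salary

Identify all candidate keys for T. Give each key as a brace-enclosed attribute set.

No FD produces {EmpID}, so it must be in every candidate key.
{EmpID, JobTitle} is a candidate key since {EmpID, JobTitle}⁺ = {EmpID, JobTitle, Location, OfficeNo, Project, Salary} covers every attribute.
{EmpID, OfficeNo} is a candidate key since {EmpID, OfficeNo}⁺ = {EmpID, JobTitle, Location, OfficeNo, Project, Salary} covers every attribute.
Any other superkey properly contains one of these, so there are no further candidate keys.

{EmpID, JobTitle}, {EmpID, OfficeNo}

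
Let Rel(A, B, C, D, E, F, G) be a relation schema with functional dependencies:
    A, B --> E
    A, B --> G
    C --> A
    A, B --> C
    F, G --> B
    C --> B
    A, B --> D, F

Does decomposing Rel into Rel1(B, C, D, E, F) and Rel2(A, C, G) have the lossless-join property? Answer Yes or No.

Yes

Rel1 ∩ Rel2 = {C}; its closure under F is {A, B, C, D, E, F, G}.
Since Rel1 ⊆ {A, B, C, D, E, F, G}, the intersection is a superkey of Rel1; the decomposition is lossless.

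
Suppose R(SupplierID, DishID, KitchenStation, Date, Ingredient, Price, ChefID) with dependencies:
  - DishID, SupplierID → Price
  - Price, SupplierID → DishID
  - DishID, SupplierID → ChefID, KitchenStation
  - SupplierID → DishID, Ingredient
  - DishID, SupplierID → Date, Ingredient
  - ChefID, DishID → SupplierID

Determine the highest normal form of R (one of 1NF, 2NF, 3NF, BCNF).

Candidate keys: {ChefID, DishID}, {SupplierID}. Prime attributes: {ChefID, DishID, SupplierID}.
Every FD has a superkey on the left, so the relation is in BCNF.

BCNF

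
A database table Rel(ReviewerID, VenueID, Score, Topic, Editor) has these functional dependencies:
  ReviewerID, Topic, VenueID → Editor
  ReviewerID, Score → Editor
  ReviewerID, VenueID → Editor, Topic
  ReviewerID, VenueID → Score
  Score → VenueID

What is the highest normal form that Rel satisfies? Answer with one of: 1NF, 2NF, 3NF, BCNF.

Candidate keys: {ReviewerID, Score}, {ReviewerID, VenueID}. Prime attributes: {ReviewerID, Score, VenueID}.
For Score → VenueID we have {Score}⁺ = {Score, VenueID}; {Score} is not a superkey, so BCNF fails.
Since {VenueID} ⊆ prime attributes and every other non-superkey FD also has a prime right side, the schema is in 3NF.

3NF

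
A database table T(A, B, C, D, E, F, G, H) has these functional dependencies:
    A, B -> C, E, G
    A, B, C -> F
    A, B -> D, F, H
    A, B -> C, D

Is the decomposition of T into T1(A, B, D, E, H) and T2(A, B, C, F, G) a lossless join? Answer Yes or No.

Common attributes: {A, B}; their closure is {A, B, C, D, E, F, G, H}.
T1 is contained in that closure, so T1 ∩ T2 -> T1 holds and the join is lossless.

Yes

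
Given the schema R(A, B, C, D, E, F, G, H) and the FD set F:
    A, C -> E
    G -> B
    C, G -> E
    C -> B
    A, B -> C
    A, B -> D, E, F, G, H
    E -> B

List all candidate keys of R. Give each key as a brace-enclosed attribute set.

Attributes never on any right-hand side: {A} — every candidate key must contain it.
{A, B}⁺ = {A, B, C, D, E, F, G, H}, which is every attribute, so {A, B} is a candidate key.
{A, C}⁺ = {A, B, C, D, E, F, G, H}, which is every attribute, so {A, C} is a candidate key.
{A, E}⁺ = {A, B, C, D, E, F, G, H}, which is every attribute, so {A, E} is a candidate key.
{A, G}⁺ = {A, B, C, D, E, F, G, H}, which is every attribute, so {A, G} is a candidate key.
These are minimal and exhaustive — every other superkey contains one of them.

{A, B}, {A, C}, {A, E}, {A, G}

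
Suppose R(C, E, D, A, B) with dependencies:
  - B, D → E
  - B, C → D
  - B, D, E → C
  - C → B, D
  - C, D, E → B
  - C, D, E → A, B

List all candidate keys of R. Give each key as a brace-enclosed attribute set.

{B, D}, {C}

{C}⁺ = {A, B, C, D, E}, which is every attribute, so {C} is a candidate key.
{B, D}⁺ = {A, B, C, D, E}, which is every attribute, so {B, D} is a candidate key.
No proper subset of any of these is a key, and no other minimal superkey exists.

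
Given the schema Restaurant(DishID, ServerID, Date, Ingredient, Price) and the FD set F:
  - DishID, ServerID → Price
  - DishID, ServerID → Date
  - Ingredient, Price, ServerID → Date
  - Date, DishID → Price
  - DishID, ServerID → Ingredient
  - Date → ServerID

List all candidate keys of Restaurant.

{DishID} never appears on the right of any FD, so every key must include it.
{Date, DishID} is a candidate key since {Date, DishID}⁺ = {Date, DishID, Ingredient, Price, ServerID} covers every attribute.
{DishID, ServerID} is a candidate key since {DishID, ServerID}⁺ = {Date, DishID, Ingredient, Price, ServerID} covers every attribute.
Any other superkey properly contains one of these, so there are no further candidate keys.

{Date, DishID}, {DishID, ServerID}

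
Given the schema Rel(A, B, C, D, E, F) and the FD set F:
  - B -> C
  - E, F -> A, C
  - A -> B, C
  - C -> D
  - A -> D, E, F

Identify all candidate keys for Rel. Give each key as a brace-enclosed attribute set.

{A}, {E, F}

{A} is a candidate key since {A}⁺ = {A, B, C, D, E, F} covers every attribute.
{E, F} is a candidate key since {E, F}⁺ = {A, B, C, D, E, F} covers every attribute.
No proper subset of any of these is a key, and no other minimal superkey exists.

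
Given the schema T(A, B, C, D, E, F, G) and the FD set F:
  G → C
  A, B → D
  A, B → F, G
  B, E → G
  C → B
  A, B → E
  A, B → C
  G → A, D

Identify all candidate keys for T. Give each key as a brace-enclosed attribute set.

{G}⁺ = {A, B, C, D, E, F, G}, which is every attribute, so {G} is a candidate key.
{A, B}⁺ = {A, B, C, D, E, F, G}, which is every attribute, so {A, B} is a candidate key.
{A, C}⁺ = {A, B, C, D, E, F, G}, which is every attribute, so {A, C} is a candidate key.
{B, E}⁺ = {A, B, C, D, E, F, G}, which is every attribute, so {B, E} is a candidate key.
{C, E}⁺ = {A, B, C, D, E, F, G}, which is every attribute, so {C, E} is a candidate key.
These are minimal and exhaustive — every other superkey contains one of them.

{A, B}, {A, C}, {B, E}, {C, E}, {G}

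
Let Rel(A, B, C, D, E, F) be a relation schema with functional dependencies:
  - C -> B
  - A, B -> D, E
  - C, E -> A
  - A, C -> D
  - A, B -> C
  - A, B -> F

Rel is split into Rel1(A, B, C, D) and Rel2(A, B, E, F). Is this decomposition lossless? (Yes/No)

Common attributes: {A, B}; their closure is {A, B, C, D, E, F}.
This includes all of Rel1, so the common attributes are a superkey of Rel1 — the join is lossless.

Yes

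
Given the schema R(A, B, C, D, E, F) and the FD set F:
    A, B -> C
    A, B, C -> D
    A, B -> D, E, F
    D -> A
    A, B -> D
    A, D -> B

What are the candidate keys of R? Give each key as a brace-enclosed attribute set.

Closure of {D} is {A, B, C, D, E, F}, the whole schema; {D} is a candidate key.
Closure of {A, B} is {A, B, C, D, E, F}, the whole schema; {A, B} is a candidate key.
Any other superkey properly contains one of these, so there are no further candidate keys.

{A, B}, {D}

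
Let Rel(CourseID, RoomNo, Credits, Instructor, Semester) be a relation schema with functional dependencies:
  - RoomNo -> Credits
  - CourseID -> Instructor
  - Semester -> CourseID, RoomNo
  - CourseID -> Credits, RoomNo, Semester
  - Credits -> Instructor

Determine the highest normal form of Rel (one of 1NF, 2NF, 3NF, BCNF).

Candidate keys: {CourseID}, {Semester}. Prime attributes: {CourseID, Semester}.
RoomNo -> Credits breaks BCNF: {RoomNo}⁺ = {Credits, Instructor, RoomNo}, so {RoomNo} is not a superkey.
RoomNo -> Credits has non-prime {Credits} on the right and a non-superkey on the left, so 3NF fails.
With only single-attribute keys there can be no partial dependency, so 2NF holds.

2NF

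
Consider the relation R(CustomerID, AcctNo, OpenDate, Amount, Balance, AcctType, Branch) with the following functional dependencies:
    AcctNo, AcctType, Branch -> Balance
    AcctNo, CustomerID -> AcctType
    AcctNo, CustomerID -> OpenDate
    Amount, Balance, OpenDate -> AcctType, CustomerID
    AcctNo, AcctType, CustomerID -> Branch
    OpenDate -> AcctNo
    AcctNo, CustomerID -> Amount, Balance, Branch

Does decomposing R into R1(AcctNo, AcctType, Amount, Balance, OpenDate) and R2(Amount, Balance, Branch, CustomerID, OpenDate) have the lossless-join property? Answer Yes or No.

Yes

The shared attributes are {Amount, Balance, OpenDate} and {Amount, Balance, OpenDate}⁺ = {AcctNo, AcctType, Amount, Balance, Branch, CustomerID, OpenDate}.
R1 is contained in that closure, so R1 ∩ R2 -> R1 holds and the join is lossless.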